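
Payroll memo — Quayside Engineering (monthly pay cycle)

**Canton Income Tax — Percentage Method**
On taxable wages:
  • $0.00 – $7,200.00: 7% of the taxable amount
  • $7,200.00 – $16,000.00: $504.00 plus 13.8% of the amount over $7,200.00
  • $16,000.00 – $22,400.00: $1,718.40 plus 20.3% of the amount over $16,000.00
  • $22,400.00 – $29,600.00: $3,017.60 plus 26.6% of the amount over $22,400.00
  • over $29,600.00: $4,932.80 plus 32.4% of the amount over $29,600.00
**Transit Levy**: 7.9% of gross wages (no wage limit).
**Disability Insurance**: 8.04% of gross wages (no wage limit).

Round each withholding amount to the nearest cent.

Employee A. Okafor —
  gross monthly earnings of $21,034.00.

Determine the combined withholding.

$6,093.12

Canton Income Tax: taxable = $21,034.00
  $1,718.40 + 20.3% × ($21,034.00 − $16,000.00) = $1,718.40 + 20.3% × $5,034.00 = $2,740.30
Transit Levy: 7.9% × $21,034.00 = $1,661.69
Disability Insurance: 8.04% × $21,034.00 = $1,691.13
Total: $2,740.30 + $1,661.69 + $1,691.13 = $6,093.12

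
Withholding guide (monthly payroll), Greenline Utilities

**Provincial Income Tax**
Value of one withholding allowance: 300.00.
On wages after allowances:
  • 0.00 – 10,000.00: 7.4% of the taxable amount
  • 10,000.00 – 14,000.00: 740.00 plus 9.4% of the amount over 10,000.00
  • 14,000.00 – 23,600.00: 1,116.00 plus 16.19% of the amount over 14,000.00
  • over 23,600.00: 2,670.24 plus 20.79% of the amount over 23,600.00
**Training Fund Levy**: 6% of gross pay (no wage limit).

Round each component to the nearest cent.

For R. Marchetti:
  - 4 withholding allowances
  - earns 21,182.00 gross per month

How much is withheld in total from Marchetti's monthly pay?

Provincial Income Tax: taxable = 21,182.00 − 4×300.00 = 19,982.00
  1,116.00 + 16.19% × (19,982.00 − 14,000.00) = 1,116.00 + 16.19% × 5,982.00 = 2,084.49
Training Fund Levy: 6% × 21,182.00 = 1,270.92
Total: 2,084.49 + 1,270.92 = 3,355.41

3,355.41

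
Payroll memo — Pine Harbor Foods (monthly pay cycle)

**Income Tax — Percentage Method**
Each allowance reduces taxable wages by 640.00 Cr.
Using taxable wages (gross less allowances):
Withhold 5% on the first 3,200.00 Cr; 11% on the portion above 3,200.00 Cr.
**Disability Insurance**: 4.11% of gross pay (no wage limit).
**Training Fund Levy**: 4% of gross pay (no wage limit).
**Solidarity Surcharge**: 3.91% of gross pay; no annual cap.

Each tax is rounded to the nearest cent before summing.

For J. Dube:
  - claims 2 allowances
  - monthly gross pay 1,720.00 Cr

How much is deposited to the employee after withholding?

1,491.26 Cr

Income Tax: taxable = 1,720.00 Cr − 2×640.00 Cr = 440.00 Cr
  5% × 440.00 Cr = 22.00 Cr
Disability Insurance: 4.11% × 1,720.00 Cr = 70.69 Cr
Training Fund Levy: 4% × 1,720.00 Cr = 68.80 Cr
Solidarity Surcharge: 3.91% × 1,720.00 Cr = 67.25 Cr
Total withheld: 22.00 Cr + 70.69 Cr + 68.80 Cr + 67.25 Cr = 228.74 Cr
Net pay: 1,720.00 Cr − 228.74 Cr = 1,491.26 Cr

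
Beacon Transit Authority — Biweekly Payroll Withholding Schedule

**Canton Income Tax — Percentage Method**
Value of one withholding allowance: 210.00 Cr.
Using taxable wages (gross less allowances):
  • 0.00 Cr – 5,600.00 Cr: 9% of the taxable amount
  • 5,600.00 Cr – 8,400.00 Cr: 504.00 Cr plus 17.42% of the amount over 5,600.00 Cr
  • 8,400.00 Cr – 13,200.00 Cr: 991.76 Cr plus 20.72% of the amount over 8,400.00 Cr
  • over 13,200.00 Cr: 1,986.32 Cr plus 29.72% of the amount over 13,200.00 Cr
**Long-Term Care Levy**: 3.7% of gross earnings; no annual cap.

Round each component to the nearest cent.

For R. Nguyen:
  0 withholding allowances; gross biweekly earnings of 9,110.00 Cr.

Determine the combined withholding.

1,475.94 Cr

Canton Income Tax: taxable = 9,110.00 Cr
  991.76 Cr + 20.72% × (9,110.00 Cr − 8,400.00 Cr) = 991.76 Cr + 20.72% × 710.00 Cr = 1,138.87 Cr
Long-Term Care Levy: 3.7% × 9,110.00 Cr = 337.07 Cr
Total: 1,138.87 Cr + 337.07 Cr = 1,475.94 Cr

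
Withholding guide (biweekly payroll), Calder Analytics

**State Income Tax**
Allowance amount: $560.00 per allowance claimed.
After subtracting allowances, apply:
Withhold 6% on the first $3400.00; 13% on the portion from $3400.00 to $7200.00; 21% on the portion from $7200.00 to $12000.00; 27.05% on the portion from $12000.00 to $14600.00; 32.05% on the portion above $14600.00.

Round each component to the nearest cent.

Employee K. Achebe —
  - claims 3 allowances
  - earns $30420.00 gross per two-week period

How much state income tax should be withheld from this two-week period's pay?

State Income Tax: taxable = $30420.00 − 3×$560.00 = $28740.00
  $2409.30 + 32.05% × ($28740.00 − $14600.00) = $2409.30 + 32.05% × $14140.00 = $6941.17

$6941.17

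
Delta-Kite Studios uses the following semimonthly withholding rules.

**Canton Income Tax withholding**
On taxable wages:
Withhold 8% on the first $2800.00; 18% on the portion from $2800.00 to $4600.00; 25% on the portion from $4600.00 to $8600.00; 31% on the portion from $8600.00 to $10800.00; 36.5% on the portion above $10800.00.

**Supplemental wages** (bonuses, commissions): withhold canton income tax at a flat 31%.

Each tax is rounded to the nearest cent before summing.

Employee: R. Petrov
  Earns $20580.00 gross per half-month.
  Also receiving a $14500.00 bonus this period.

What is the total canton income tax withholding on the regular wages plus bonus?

Canton Income Tax: taxable = $20580.00
  $2230.00 + 36.5% × ($20580.00 − $10800.00) = $2230.00 + 36.5% × $9780.00 = $5799.70
Supplemental (31% flat on bonus): 31% × $14500.00 = $4495.00
Total canton income tax: $5799.70 + $4495.00 = $10294.70

$10294.70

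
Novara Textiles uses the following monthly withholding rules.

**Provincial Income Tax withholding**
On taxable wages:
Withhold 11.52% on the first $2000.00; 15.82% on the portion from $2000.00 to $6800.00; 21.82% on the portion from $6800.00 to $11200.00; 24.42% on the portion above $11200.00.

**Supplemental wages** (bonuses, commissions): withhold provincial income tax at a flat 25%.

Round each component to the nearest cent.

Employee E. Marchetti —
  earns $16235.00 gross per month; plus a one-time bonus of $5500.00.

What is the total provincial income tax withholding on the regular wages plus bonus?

Provincial Income Tax: taxable = $16235.00
  $1949.84 + 24.42% × ($16235.00 − $11200.00) = $1949.84 + 24.42% × $5035.00 = $3179.39
Supplemental (25% flat on bonus): 25% × $5500.00 = $1375.00
Total provincial income tax: $3179.39 + $1375.00 = $4554.39

$4554.39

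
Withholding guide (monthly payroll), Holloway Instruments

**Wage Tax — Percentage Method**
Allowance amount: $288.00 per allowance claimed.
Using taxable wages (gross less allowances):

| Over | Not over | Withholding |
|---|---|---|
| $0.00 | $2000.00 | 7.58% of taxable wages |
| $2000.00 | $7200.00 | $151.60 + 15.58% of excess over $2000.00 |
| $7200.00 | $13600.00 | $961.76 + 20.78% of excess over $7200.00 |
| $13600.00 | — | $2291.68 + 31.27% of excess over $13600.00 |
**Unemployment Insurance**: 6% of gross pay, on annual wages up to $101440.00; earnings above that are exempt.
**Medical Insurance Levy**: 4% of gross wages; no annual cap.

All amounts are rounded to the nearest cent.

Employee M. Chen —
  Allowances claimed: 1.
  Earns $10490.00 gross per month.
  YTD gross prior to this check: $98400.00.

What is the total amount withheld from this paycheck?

$2187.58

Wage Tax: taxable = $10490.00 − 1×$288.00 = $10202.00
  $961.76 + 20.78% × ($10202.00 − $7200.00) = $961.76 + 20.78% × $3002.00 = $1585.58
Unemployment Insurance: cap $101440.00 − YTD $98400.00 = $3040.00 subject; 6% × $3040.00 = $182.40
Medical Insurance Levy: 4% × $10490.00 = $419.60
Total: $1585.58 + $182.40 + $419.60 = $2187.58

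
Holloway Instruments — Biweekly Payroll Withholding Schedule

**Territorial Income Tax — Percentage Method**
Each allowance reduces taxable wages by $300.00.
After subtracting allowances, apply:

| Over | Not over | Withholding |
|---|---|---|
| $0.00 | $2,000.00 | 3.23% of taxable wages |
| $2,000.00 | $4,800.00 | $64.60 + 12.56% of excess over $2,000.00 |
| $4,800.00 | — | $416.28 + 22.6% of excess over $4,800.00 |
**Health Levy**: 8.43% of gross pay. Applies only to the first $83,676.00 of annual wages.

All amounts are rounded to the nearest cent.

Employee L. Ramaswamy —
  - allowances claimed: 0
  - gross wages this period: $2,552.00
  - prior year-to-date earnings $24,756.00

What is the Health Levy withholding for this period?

$215.13

Health Levy: 8.43% × $2,552.00 = $215.13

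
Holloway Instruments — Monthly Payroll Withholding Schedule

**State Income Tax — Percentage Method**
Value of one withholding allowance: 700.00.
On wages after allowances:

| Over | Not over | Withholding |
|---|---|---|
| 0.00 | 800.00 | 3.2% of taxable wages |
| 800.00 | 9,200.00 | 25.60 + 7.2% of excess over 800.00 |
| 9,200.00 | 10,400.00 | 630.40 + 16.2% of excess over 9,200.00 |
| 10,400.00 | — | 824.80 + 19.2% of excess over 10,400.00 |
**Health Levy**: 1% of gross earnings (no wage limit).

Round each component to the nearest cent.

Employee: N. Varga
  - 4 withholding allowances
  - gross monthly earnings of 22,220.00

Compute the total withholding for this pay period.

2,778.84

State Income Tax: taxable = 22,220.00 − 4×700.00 = 19,420.00
  824.80 + 19.2% × (19,420.00 − 10,400.00) = 824.80 + 19.2% × 9,020.00 = 2,556.64
Health Levy: 1% × 22,220.00 = 222.20
Total: 2,556.64 + 222.20 = 2,778.84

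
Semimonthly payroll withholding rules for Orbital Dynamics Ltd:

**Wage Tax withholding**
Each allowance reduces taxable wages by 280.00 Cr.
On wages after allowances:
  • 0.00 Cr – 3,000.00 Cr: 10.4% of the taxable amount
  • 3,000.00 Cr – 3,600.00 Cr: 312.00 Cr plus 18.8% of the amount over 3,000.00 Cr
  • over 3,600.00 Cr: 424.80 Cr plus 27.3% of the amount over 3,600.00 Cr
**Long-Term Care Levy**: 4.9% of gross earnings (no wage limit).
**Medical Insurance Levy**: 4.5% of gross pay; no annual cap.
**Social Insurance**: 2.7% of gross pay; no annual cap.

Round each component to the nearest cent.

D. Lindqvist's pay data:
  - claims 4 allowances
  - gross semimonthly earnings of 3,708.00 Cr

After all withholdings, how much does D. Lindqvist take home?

2,990.18 Cr

Wage Tax: taxable = 3,708.00 Cr − 4×280.00 Cr = 2,588.00 Cr
  10.4% × 2,588.00 Cr = 269.15 Cr
Long-Term Care Levy: 4.9% × 3,708.00 Cr = 181.69 Cr
Medical Insurance Levy: 4.5% × 3,708.00 Cr = 166.86 Cr
Social Insurance: 2.7% × 3,708.00 Cr = 100.12 Cr
Total withheld: 269.15 Cr + 181.69 Cr + 166.86 Cr + 100.12 Cr = 717.82 Cr
Net pay: 3,708.00 Cr − 717.82 Cr = 2,990.18 Cr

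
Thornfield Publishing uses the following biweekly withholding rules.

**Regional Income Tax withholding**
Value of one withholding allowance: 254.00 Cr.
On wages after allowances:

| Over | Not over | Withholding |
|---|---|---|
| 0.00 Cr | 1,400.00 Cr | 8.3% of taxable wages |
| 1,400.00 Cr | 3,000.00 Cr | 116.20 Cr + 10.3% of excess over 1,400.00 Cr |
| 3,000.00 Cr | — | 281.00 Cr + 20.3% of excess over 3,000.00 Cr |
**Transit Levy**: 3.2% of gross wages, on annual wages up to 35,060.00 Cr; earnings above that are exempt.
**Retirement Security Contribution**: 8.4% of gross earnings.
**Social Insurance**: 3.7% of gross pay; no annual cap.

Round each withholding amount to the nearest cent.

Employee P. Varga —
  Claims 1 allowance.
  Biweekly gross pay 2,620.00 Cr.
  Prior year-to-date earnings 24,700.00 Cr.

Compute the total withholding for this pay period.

616.56 Cr

Regional Income Tax: taxable = 2,620.00 Cr − 1×254.00 Cr = 2,366.00 Cr
  116.20 Cr + 10.3% × (2,366.00 Cr − 1,400.00 Cr) = 116.20 Cr + 10.3% × 966.00 Cr = 215.70 Cr
Transit Levy: 3.2% × 2,620.00 Cr = 83.84 Cr
Retirement Security Contribution: 8.4% × 2,620.00 Cr = 220.08 Cr
Social Insurance: 3.7% × 2,620.00 Cr = 96.94 Cr
Total: 215.70 Cr + 83.84 Cr + 220.08 Cr + 96.94 Cr = 616.56 Cr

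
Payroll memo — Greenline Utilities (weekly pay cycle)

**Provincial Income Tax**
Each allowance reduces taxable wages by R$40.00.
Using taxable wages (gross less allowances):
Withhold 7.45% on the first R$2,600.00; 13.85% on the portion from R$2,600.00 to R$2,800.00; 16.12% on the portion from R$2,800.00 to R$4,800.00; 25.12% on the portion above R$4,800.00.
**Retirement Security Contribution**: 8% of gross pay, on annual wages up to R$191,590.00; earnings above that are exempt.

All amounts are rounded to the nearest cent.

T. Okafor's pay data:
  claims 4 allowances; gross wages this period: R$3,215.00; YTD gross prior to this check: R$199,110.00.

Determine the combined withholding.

Provincial Income Tax: taxable = R$3,215.00 − 4×R$40.00 = R$3,055.00
  R$221.40 + 16.12% × (R$3,055.00 − R$2,800.00) = R$221.40 + 16.12% × R$255.00 = R$262.51
Retirement Security Contribution: YTD R$199,110.00 ≥ cap R$191,590.00 → R$0.00
Total: R$262.51 + R$0.00 = R$262.51

R$262.51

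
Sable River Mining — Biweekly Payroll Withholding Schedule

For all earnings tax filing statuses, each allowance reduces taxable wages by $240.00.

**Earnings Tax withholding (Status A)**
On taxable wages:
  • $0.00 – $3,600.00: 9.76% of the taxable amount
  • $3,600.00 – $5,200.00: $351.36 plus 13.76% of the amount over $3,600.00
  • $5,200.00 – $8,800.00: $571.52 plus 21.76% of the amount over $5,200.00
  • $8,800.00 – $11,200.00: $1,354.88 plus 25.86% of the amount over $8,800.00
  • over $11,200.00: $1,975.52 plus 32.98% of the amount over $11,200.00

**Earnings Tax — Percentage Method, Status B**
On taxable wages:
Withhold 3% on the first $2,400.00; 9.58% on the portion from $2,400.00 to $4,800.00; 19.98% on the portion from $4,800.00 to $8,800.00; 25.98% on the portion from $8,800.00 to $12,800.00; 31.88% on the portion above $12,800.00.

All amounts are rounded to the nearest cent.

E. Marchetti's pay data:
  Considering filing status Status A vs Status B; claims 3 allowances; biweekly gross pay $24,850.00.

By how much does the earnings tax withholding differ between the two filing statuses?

Earnings Tax (Status A): taxable = $24,850.00 − 3×$240.00 = $24,130.00
  $1,975.52 + 32.98% × ($24,130.00 − $11,200.00) = $1,975.52 + 32.98% × $12,930.00 = $6,239.83
Earnings Tax (Status B): taxable = $24,850.00 − 3×$240.00 = $24,130.00
  $2,140.32 + 31.88% × ($24,130.00 − $12,800.00) = $2,140.32 + 31.88% × $11,330.00 = $5,752.32
Difference: |$6,239.83 − $5,752.32| = $487.51 (higher under Status A)

$487.51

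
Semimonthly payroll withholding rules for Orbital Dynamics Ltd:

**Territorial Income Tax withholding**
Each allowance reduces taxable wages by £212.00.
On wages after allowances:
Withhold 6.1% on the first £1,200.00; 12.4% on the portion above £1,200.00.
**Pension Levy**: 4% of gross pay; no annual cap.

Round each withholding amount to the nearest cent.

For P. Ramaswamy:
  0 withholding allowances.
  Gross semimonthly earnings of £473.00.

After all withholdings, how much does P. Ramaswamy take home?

Territorial Income Tax: taxable = £473.00
  6.1% × £473.00 = £28.85
Pension Levy: 4% × £473.00 = £18.92
Total withheld: £28.85 + £18.92 = £47.77
Net pay: £473.00 − £47.77 = £425.23

£425.23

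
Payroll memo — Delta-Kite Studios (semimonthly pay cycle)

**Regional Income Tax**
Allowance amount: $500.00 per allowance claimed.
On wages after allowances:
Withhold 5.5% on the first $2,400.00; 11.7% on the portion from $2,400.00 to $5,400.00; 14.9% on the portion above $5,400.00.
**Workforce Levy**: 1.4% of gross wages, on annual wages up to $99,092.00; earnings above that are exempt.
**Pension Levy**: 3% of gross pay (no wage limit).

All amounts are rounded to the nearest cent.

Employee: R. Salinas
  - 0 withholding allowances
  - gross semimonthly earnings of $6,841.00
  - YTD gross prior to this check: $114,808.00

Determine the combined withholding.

$902.94

Regional Income Tax: taxable = $6,841.00
  $483.00 + 14.9% × ($6,841.00 − $5,400.00) = $483.00 + 14.9% × $1,441.00 = $697.71
Workforce Levy: YTD $114,808.00 ≥ cap $99,092.00 → $0.00
Pension Levy: 3% × $6,841.00 = $205.23
Total: $697.71 + $0.00 + $205.23 = $902.94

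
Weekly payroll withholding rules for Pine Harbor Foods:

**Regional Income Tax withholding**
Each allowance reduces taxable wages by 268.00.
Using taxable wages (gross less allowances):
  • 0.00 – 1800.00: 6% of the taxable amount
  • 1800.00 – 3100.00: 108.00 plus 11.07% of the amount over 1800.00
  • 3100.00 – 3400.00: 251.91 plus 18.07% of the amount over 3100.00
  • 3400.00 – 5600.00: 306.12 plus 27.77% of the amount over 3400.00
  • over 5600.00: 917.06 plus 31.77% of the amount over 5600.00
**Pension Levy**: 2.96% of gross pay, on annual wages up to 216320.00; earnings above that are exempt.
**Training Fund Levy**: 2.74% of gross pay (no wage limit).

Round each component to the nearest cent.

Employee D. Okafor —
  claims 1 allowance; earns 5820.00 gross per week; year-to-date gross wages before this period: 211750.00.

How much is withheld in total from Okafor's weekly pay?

1198.47

Regional Income Tax: taxable = 5820.00 − 1×268.00 = 5552.00
  306.12 + 27.77% × (5552.00 − 3400.00) = 306.12 + 27.77% × 2152.00 = 903.73
Pension Levy: cap 216320.00 − YTD 211750.00 = 4570.00 subject; 2.96% × 4570.00 = 135.27
Training Fund Levy: 2.74% × 5820.00 = 159.47
Total: 903.73 + 135.27 + 159.47 = 1198.47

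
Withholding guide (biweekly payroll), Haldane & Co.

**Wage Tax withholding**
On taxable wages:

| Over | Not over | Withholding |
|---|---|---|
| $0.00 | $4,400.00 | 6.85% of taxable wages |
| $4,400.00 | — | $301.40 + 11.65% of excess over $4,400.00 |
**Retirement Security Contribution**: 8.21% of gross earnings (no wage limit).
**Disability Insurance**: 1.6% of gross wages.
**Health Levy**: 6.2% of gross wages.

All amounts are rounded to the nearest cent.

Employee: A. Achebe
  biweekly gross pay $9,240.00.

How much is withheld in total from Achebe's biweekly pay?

Wage Tax: taxable = $9,240.00
  $301.40 + 11.65% × ($9,240.00 − $4,400.00) = $301.40 + 11.65% × $4,840.00 = $865.26
Retirement Security Contribution: 8.21% × $9,240.00 = $758.60
Disability Insurance: 1.6% × $9,240.00 = $147.84
Health Levy: 6.2% × $9,240.00 = $572.88
Total: $865.26 + $758.60 + $147.84 + $572.88 = $2,344.58

$2,344.58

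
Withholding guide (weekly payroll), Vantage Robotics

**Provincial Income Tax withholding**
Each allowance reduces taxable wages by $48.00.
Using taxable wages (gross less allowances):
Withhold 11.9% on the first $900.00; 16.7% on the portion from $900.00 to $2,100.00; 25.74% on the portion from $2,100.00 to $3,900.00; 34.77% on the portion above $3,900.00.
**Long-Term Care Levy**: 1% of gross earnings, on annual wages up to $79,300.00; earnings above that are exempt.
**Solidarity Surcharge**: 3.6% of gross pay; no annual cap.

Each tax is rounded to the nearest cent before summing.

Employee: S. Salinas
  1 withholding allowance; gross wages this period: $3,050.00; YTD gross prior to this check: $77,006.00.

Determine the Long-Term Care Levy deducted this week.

$22.94

Long-Term Care Levy: cap $79,300.00 − YTD $77,006.00 = $2,294.00 subject; 1% × $2,294.00 = $22.94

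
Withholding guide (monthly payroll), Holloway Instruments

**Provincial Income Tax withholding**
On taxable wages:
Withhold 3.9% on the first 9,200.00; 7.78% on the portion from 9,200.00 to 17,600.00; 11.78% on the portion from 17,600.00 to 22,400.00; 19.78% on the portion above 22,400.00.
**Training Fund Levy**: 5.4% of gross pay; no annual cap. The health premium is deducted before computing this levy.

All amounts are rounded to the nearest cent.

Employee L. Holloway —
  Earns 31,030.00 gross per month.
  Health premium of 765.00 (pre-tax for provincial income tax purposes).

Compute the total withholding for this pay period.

4,767.77

Provincial Income Tax: taxable = 31,030.00 − 765.00 = 30,265.00
  1,577.76 + 19.78% × (30,265.00 − 22,400.00) = 1,577.76 + 19.78% × 7,865.00 = 3,133.46
Training Fund Levy: 5.4% × 30,265.00 = 1,634.31
Total: 3,133.46 + 1,634.31 = 4,767.77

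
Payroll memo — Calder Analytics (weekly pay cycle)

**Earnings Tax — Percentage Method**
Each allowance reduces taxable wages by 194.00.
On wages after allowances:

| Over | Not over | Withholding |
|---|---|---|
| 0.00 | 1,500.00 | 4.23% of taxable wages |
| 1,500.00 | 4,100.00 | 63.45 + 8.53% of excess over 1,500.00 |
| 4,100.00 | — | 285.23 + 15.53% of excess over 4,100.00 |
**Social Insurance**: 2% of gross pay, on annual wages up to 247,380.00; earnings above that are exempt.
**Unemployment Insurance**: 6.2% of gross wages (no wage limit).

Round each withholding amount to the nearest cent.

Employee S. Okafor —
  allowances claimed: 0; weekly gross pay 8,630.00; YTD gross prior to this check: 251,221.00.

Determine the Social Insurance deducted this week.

Social Insurance: YTD 251,221.00 ≥ cap 247,380.00 → 0.00

0.00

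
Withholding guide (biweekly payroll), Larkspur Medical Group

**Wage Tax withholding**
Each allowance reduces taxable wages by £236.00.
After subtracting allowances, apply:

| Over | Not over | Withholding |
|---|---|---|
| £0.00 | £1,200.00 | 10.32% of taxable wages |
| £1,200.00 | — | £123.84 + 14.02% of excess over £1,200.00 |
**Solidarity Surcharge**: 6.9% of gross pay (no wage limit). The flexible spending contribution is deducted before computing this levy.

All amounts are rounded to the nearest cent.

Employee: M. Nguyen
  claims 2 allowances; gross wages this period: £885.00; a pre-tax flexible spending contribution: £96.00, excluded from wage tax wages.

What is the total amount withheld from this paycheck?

Wage Tax: taxable = £885.00 − £96.00 − 2×£236.00 = £317.00
  10.32% × £317.00 = £32.71
Solidarity Surcharge: 6.9% × £789.00 = £54.44
Total: £32.71 + £54.44 = £87.15

£87.15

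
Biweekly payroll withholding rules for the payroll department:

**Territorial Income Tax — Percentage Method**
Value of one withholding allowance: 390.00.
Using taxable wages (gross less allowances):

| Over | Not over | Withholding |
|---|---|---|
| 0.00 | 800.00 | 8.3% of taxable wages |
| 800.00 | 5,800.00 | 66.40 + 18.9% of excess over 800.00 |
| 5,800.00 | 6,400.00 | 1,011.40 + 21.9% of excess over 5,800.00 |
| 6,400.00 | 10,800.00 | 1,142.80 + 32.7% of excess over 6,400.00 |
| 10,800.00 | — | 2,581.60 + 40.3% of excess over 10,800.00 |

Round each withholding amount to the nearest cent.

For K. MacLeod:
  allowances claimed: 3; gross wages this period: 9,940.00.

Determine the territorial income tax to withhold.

Territorial Income Tax: taxable = 9,940.00 − 3×390.00 = 8,770.00
  1,142.80 + 32.7% × (8,770.00 − 6,400.00) = 1,142.80 + 32.7% × 2,370.00 = 1,917.79

1,917.79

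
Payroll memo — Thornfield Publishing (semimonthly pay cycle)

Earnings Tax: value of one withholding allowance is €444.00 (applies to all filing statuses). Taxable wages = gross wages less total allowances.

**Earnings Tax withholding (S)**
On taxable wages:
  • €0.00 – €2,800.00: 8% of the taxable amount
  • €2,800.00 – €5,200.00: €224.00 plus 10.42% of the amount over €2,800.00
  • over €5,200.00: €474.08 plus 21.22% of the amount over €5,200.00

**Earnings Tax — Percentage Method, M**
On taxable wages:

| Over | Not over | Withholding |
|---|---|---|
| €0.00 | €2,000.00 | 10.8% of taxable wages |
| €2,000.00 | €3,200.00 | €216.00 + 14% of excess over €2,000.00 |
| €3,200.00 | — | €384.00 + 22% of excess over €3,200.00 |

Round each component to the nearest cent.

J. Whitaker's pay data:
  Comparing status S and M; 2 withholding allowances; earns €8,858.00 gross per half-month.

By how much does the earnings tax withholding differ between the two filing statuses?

Earnings Tax (S): taxable = €8,858.00 − 2×€444.00 = €7,970.00
  €474.08 + 21.22% × (€7,970.00 − €5,200.00) = €474.08 + 21.22% × €2,770.00 = €1,061.87
Earnings Tax (M): taxable = €8,858.00 − 2×€444.00 = €7,970.00
  €384.00 + 22% × (€7,970.00 − €3,200.00) = €384.00 + 22% × €4,770.00 = €1,433.40
Difference: |€1,061.87 − €1,433.40| = €371.53 (higher under M)

€371.53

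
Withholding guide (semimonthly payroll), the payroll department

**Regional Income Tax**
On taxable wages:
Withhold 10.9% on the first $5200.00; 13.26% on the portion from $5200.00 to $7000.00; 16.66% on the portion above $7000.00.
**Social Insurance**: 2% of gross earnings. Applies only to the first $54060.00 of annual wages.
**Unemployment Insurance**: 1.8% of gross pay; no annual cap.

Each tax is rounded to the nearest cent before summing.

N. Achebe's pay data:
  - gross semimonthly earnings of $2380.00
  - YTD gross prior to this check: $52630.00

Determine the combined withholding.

Regional Income Tax: taxable = $2380.00
  10.9% × $2380.00 = $259.42
Social Insurance: cap $54060.00 − YTD $52630.00 = $1430.00 subject; 2% × $1430.00 = $28.60
Unemployment Insurance: 1.8% × $2380.00 = $42.84
Total: $259.42 + $28.60 + $42.84 = $330.86

$330.86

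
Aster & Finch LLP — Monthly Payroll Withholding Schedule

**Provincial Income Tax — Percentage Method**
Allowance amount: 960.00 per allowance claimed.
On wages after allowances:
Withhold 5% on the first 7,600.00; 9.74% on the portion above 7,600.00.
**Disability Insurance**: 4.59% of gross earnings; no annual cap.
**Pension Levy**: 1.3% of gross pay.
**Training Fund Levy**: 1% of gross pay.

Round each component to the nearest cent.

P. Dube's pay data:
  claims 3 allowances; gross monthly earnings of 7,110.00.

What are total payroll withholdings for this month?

Provincial Income Tax: taxable = 7,110.00 − 3×960.00 = 4,230.00
  5% × 4,230.00 = 211.50
Disability Insurance: 4.59% × 7,110.00 = 326.35
Pension Levy: 1.3% × 7,110.00 = 92.43
Training Fund Levy: 1% × 7,110.00 = 71.10
Total: 211.50 + 326.35 + 92.43 + 71.10 = 701.38

701.38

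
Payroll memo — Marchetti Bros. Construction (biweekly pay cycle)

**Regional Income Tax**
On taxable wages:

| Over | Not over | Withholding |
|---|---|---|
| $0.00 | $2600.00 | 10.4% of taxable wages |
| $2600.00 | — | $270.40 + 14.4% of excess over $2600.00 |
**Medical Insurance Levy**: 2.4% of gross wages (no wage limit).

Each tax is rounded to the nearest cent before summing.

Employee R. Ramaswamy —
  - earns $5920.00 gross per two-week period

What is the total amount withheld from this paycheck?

Regional Income Tax: taxable = $5920.00
  $270.40 + 14.4% × ($5920.00 − $2600.00) = $270.40 + 14.4% × $3320.00 = $748.48
Medical Insurance Levy: 2.4% × $5920.00 = $142.08
Total: $748.48 + $142.08 = $890.56

$890.56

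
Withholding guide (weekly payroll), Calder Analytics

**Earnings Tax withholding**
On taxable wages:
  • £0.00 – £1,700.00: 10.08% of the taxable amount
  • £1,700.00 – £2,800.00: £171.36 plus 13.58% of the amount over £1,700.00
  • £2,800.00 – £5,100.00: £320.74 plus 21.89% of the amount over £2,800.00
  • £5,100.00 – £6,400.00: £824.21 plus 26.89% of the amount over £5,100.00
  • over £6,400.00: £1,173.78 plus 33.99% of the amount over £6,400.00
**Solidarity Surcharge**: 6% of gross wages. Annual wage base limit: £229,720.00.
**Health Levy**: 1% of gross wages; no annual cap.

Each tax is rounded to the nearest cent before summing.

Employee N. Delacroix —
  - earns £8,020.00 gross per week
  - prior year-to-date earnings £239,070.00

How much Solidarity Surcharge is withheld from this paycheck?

Solidarity Surcharge: YTD £239,070.00 ≥ cap £229,720.00 → £0.00

£0.00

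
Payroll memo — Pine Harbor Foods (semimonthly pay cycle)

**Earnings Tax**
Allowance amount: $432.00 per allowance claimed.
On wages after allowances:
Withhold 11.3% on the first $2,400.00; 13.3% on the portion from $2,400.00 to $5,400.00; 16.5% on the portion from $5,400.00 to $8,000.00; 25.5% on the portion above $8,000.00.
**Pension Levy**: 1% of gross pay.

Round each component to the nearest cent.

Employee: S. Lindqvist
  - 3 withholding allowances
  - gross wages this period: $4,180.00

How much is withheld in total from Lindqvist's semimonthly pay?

Earnings Tax: taxable = $4,180.00 − 3×$432.00 = $2,884.00
  $271.20 + 13.3% × ($2,884.00 − $2,400.00) = $271.20 + 13.3% × $484.00 = $335.57
Pension Levy: 1% × $4,180.00 = $41.80
Total: $335.57 + $41.80 = $377.37

$377.37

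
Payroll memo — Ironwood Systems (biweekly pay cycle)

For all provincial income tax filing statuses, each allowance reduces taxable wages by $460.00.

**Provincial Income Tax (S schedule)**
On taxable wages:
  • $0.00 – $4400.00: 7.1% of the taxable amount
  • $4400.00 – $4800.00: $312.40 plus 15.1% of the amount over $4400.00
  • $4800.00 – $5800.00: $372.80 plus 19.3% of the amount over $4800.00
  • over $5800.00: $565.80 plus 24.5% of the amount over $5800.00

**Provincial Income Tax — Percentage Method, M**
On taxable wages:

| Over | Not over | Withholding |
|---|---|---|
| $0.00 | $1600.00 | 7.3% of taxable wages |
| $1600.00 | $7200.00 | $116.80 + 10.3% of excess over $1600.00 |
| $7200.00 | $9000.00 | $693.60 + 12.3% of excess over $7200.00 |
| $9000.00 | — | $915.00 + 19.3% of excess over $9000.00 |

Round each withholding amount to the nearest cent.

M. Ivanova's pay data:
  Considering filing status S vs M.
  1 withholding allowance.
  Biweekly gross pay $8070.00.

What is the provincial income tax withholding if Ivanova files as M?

Provincial Income Tax (M): taxable = $8070.00 − 1×$460.00 = $7610.00
  $693.60 + 12.3% × ($7610.00 − $7200.00) = $693.60 + 12.3% × $410.00 = $744.03

$744.03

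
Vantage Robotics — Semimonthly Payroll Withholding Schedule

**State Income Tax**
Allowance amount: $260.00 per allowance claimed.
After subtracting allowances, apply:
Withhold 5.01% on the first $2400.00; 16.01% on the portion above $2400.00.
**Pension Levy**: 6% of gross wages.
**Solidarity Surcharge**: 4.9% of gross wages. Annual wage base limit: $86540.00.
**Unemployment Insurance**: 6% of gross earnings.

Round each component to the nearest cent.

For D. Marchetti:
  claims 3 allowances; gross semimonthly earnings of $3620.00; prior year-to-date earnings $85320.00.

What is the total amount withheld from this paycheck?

$684.86

State Income Tax: taxable = $3620.00 − 3×$260.00 = $2840.00
  $120.24 + 16.01% × ($2840.00 − $2400.00) = $120.24 + 16.01% × $440.00 = $190.68
Pension Levy: 6% × $3620.00 = $217.20
Solidarity Surcharge: cap $86540.00 − YTD $85320.00 = $1220.00 subject; 4.9% × $1220.00 = $59.78
Unemployment Insurance: 6% × $3620.00 = $217.20
Total: $190.68 + $217.20 + $59.78 + $217.20 = $684.86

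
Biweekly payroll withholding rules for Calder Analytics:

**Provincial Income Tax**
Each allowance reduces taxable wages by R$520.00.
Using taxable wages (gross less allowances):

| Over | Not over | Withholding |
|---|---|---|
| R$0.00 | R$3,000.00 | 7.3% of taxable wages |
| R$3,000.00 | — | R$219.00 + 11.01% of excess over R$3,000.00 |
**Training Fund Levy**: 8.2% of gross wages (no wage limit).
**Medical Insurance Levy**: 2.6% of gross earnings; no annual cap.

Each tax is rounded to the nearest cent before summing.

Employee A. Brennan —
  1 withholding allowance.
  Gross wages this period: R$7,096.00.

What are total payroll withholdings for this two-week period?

R$1,379.09

Provincial Income Tax: taxable = R$7,096.00 − 1×R$520.00 = R$6,576.00
  R$219.00 + 11.01% × (R$6,576.00 − R$3,000.00) = R$219.00 + 11.01% × R$3,576.00 = R$612.72
Training Fund Levy: 8.2% × R$7,096.00 = R$581.87
Medical Insurance Levy: 2.6% × R$7,096.00 = R$184.50
Total: R$612.72 + R$581.87 + R$184.50 = R$1,379.09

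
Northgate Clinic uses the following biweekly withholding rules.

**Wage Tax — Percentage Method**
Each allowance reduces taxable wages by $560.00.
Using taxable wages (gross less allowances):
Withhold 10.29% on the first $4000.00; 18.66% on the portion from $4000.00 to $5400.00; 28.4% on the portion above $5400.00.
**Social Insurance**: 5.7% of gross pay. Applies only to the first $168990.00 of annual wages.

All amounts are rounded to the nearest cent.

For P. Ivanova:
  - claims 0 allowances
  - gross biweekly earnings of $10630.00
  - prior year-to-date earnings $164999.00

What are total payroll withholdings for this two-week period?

$2385.65

Wage Tax: taxable = $10630.00
  $672.84 + 28.4% × ($10630.00 − $5400.00) = $672.84 + 28.4% × $5230.00 = $2158.16
Social Insurance: cap $168990.00 − YTD $164999.00 = $3991.00 subject; 5.7% × $3991.00 = $227.49
Total: $2158.16 + $227.49 = $2385.65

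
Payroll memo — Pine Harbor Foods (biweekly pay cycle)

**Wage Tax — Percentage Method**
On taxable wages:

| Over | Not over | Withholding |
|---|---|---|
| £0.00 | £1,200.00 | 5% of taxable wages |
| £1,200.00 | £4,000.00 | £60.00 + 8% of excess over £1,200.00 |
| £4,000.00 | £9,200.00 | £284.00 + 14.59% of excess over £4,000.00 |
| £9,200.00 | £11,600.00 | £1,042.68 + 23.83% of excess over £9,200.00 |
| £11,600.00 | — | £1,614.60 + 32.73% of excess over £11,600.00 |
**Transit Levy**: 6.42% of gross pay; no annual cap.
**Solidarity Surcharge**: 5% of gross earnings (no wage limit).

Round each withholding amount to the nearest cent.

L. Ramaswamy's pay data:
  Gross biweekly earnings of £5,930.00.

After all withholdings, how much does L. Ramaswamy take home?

Wage Tax: taxable = £5,930.00
  £284.00 + 14.59% × (£5,930.00 − £4,000.00) = £284.00 + 14.59% × £1,930.00 = £565.59
Transit Levy: 6.42% × £5,930.00 = £380.71
Solidarity Surcharge: 5% × £5,930.00 = £296.50
Total withheld: £565.59 + £380.71 + £296.50 = £1,242.80
Net pay: £5,930.00 − £1,242.80 = £4,687.20

£4,687.20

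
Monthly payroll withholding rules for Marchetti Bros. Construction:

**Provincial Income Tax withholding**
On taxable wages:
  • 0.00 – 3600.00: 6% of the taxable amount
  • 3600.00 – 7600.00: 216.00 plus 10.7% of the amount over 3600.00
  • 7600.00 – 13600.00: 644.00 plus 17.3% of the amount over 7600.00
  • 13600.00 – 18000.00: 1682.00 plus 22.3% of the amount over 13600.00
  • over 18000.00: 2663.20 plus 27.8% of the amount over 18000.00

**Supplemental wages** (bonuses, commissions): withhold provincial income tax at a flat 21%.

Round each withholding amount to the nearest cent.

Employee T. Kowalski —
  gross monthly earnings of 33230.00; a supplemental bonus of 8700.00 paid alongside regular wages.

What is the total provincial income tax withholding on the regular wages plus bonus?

Provincial Income Tax: taxable = 33230.00
  2663.20 + 27.8% × (33230.00 − 18000.00) = 2663.20 + 27.8% × 15230.00 = 6897.14
Supplemental (21% flat on bonus): 21% × 8700.00 = 1827.00
Total provincial income tax: 6897.14 + 1827.00 = 8724.14

8724.14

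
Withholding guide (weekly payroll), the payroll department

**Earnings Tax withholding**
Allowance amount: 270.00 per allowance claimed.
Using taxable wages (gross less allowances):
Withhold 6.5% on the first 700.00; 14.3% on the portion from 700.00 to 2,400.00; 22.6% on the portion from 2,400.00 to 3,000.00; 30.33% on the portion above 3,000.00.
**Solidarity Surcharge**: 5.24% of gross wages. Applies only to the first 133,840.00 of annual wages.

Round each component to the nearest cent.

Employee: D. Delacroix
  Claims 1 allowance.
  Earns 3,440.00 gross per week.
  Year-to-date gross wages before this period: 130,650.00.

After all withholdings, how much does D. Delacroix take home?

Earnings Tax: taxable = 3,440.00 − 1×270.00 = 3,170.00
  424.20 + 30.33% × (3,170.00 − 3,000.00) = 424.20 + 30.33% × 170.00 = 475.76
Solidarity Surcharge: cap 133,840.00 − YTD 130,650.00 = 3,190.00 subject; 5.24% × 3,190.00 = 167.16
Total withheld: 475.76 + 167.16 = 642.92
Net pay: 3,440.00 − 642.92 = 2,797.08

2,797.08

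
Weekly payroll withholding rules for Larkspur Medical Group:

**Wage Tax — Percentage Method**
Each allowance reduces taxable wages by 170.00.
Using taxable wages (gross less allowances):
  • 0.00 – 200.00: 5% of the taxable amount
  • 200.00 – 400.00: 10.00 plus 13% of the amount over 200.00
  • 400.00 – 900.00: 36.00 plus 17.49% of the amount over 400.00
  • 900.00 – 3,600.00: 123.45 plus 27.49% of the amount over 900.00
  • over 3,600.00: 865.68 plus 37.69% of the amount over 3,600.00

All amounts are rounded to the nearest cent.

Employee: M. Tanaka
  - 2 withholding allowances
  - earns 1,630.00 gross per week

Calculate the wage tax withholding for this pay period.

230.66

Wage Tax: taxable = 1,630.00 − 2×170.00 = 1,290.00
  123.45 + 27.49% × (1,290.00 − 900.00) = 123.45 + 27.49% × 390.00 = 230.66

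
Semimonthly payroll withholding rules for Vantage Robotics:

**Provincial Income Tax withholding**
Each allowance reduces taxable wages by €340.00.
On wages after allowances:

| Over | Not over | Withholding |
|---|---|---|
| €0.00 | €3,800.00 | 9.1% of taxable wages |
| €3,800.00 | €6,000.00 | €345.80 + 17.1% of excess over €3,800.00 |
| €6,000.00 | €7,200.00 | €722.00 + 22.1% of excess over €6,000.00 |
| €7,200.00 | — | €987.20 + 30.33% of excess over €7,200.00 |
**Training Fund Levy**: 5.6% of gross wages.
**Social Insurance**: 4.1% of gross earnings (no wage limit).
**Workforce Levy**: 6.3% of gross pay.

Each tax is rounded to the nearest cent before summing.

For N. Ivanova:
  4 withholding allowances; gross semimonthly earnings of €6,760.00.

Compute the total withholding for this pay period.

€1,701.00

Provincial Income Tax: taxable = €6,760.00 − 4×€340.00 = €5,400.00
  €345.80 + 17.1% × (€5,400.00 − €3,800.00) = €345.80 + 17.1% × €1,600.00 = €619.40
Training Fund Levy: 5.6% × €6,760.00 = €378.56
Social Insurance: 4.1% × €6,760.00 = €277.16
Workforce Levy: 6.3% × €6,760.00 = €425.88
Total: €619.40 + €378.56 + €277.16 + €425.88 = €1,701.00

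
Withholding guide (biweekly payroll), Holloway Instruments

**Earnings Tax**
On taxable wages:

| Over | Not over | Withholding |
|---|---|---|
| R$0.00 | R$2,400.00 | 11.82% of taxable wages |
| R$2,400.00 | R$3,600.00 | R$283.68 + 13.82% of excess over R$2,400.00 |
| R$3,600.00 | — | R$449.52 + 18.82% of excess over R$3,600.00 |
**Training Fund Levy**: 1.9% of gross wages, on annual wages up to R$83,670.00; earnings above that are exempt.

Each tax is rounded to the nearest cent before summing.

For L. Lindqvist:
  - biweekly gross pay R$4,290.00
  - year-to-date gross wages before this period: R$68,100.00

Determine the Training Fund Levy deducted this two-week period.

R$81.51

Training Fund Levy: 1.9% × R$4,290.00 = R$81.51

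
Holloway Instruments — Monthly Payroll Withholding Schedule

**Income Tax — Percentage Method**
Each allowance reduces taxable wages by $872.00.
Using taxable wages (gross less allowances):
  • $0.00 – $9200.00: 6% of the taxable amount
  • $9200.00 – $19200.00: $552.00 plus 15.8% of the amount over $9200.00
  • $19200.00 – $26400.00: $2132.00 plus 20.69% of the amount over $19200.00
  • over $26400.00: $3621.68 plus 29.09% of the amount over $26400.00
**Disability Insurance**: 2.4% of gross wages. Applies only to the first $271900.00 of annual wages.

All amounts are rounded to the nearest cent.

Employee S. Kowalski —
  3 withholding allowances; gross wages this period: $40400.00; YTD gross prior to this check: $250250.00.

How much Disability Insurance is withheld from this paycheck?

$519.60

Disability Insurance: cap $271900.00 − YTD $250250.00 = $21650.00 subject; 2.4% × $21650.00 = $519.60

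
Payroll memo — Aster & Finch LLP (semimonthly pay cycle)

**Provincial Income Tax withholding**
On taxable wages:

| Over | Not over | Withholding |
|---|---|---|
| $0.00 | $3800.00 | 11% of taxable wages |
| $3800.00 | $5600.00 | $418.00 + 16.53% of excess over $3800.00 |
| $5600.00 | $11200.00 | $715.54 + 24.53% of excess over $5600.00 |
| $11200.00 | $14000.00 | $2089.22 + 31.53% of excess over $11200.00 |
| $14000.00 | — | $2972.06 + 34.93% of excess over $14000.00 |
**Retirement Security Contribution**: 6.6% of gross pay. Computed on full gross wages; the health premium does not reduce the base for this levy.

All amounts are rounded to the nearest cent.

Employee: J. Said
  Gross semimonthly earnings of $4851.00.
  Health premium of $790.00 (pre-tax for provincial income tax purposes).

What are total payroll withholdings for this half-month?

Provincial Income Tax: taxable = $4851.00 − $790.00 = $4061.00
  $418.00 + 16.53% × ($4061.00 − $3800.00) = $418.00 + 16.53% × $261.00 = $461.14
Retirement Security Contribution: 6.6% × $4851.00 = $320.17
Total: $461.14 + $320.17 = $781.31

$781.31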